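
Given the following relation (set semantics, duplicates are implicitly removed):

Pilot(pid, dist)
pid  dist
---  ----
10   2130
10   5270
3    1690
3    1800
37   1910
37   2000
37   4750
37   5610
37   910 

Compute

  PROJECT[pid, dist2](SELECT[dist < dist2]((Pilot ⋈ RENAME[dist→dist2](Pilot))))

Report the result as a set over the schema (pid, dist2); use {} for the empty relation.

ρ[dist→dist2]: schema becomes (pid, dist2); tuples unchanged.
Natural join on pid: {(10, 2130, 2130), (10, 2130, 5270), (10, 5270, 2130), (10, 5270, 5270), (3, 1690, 1690), (3, 1690, 1800), (3, 1800, 1690), (3, 1800, 1800), (37, 1910, 1910), (37, 1910, 2000), (37, 1910, 4750), (37, 1910, 5610), (37, 1910, 910), (37, 2000, 1910), (37, 2000, 2000), (37, 2000, 4750), (37, 2000, 5610), (37, 2000, 910), (37, 4750, 1910), (37, 4750, 2000), (37, 4750, 4750), (37, 4750, 5610), (37, 4750, 910), (37, 5610, 1910), (37, 5610, 2000), (37, 5610, 4750), (37, 5610, 5610), (37, 5610, 910), (37, 910, 1910), (37, 910, 2000), (37, 910, 4750), (37, 910, 5610), (37, 910, 910)}
Apply σ_{dist < dist2}; surviving tuples: {(10, 2130, 5270), (3, 1690, 1800), (37, 1910, 2000), (37, 1910, 4750), (37, 1910, 5610), (37, 2000, 4750), (37, 2000, 5610), (37, 4750, 5610), (37, 910, 1910), (37, 910, 2000), (37, 910, 4750), (37, 910, 5610)}
π[pid, dist2]: project onto (pid, dist2) (6 duplicate(s) eliminated) → {(10, 5270), (3, 1800), (37, 1910), (37, 2000), (37, 4750), (37, 5610)}

{(10, 5270), (3, 1800), (37, 1910), (37, 2000), (37, 4750), (37, 5610)}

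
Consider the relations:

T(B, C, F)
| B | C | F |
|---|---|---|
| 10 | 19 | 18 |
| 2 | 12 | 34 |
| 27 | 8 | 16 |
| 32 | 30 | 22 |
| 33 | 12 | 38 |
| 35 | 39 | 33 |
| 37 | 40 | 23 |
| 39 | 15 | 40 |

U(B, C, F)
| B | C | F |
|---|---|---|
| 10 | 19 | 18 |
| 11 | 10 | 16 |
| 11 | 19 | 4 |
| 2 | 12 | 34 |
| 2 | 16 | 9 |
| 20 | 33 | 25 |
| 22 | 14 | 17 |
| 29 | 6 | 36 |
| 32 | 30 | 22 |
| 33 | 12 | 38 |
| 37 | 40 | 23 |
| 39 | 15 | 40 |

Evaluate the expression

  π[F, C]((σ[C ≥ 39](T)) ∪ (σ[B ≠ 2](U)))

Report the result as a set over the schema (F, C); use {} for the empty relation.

{(16, 10), (17, 14), (18, 19), (22, 30), (23, 40), (25, 33), (33, 39), (36, 6), (38, 12), (4, 19), (40, 15)}

Filtering on C ≥ 39 leaves {(35, 39, 33), (37, 40, 23)}.
Filtering on B ≠ 2 leaves {(10, 19, 18), (11, 10, 16), (11, 19, 4), (20, 33, 25), (22, 14, 17), (29, 6, 36), (32, 30, 22), (33, 12, 38), (37, 40, 23), (39, 15, 40)}.
Set union of the two operands is {(10, 19, 18), (11, 10, 16), (11, 19, 4), (20, 33, 25), (22, 14, 17), (29, 6, 36), (32, 30, 22), (33, 12, 38), (35, 39, 33), (37, 40, 23), (39, 15, 40)}.
Keep only column(s) F, C: {(16, 10), (17, 14), (18, 19), (22, 30), (23, 40), (25, 33), (33, 39), (36, 6), (38, 12), (4, 19), (40, 15)}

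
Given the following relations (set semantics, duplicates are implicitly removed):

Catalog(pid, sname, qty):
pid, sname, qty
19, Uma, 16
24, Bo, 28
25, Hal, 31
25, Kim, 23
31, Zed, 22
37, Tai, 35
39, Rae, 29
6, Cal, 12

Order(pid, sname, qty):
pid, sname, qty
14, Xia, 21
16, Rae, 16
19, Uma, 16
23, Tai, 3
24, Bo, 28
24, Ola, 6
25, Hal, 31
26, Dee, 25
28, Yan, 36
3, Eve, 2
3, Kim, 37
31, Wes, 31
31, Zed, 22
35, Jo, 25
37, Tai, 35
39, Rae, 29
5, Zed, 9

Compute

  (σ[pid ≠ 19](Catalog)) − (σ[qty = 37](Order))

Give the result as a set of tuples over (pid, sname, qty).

Selection pid ≠ 19: {(24, Bo, 28), (25, Hal, 31), (25, Kim, 23), (31, Zed, 22), (37, Tai, 35), (39, Rae, 29), (6, Cal, 12)}
Selection qty = 37: {(3, Kim, 37)}
Set difference of the two operands is {(24, Bo, 28), (25, Hal, 31), (25, Kim, 23), (31, Zed, 22), (37, Tai, 35), (39, Rae, 29), (6, Cal, 12)}.

{(24, Bo, 28), (25, Hal, 31), (25, Kim, 23), (31, Zed, 22), (37, Tai, 35), (39, Rae, 29), (6, Cal, 12)}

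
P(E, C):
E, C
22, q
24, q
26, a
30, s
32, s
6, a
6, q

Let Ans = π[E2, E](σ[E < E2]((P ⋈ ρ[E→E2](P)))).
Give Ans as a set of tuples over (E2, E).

{(22, 6), (24, 22), (24, 6), (26, 6), (32, 30)}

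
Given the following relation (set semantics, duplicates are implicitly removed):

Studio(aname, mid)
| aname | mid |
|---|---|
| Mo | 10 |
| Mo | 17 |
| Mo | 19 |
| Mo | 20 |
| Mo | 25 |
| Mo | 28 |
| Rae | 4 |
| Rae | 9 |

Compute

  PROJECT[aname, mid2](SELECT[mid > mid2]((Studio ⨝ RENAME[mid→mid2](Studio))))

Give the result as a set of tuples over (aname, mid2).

{(Mo, 10), (Mo, 17), (Mo, 19), (Mo, 20), (Mo, 25), (Rae, 4)}

ρ[mid→mid2]: schema becomes (aname, mid2); tuples unchanged.
Studio ⋈ RENAME[mid→mid2](Studio) (natural join on aname): {(Mo, 10, 10), (Mo, 10, 17), (Mo, 10, 19), (Mo, 10, 20), (Mo, 10, 25), (Mo, 10, 28), (Mo, 17, 10), (Mo, 17, 17), (Mo, 17, 19), (Mo, 17, 20), (Mo, 17, 25), (Mo, 17, 28), (Mo, 19, 10), (Mo, 19, 17), (Mo, 19, 19), (Mo, 19, 20), (Mo, 19, 25), (Mo, 19, 28), (Mo, 20, 10), (Mo, 20, 17), (Mo, 20, 19), (Mo, 20, 20), (Mo, 20, 25), (Mo, 20, 28), (Mo, 25, 10), (Mo, 25, 17), (Mo, 25, 19), (Mo, 25, 20), (Mo, 25, 25), (Mo, 25, 28), (Mo, 28, 10), (Mo, 28, 17), (Mo, 28, 19), (Mo, 28, 20), (Mo, 28, 25), (Mo, 28, 28), (Rae, 4, 4), (Rae, 4, 9), (Rae, 9, 4), (Rae, 9, 9)}
σ[mid > mid2]: keep tuples satisfying mid > mid2 → {(Mo, 17, 10), (Mo, 19, 10), (Mo, 19, 17), (Mo, 20, 10), (Mo, 20, 17), (Mo, 20, 19), (Mo, 25, 10), (Mo, 25, 17), (Mo, 25, 19), (Mo, 25, 20), (Mo, 28, 10), (Mo, 28, 17), (Mo, 28, 19), (Mo, 28, 20), (Mo, 28, 25), (Rae, 9, 4)}
Keep only column(s) aname, mid2 (10 duplicate(s) eliminated): {(Mo, 10), (Mo, 17), (Mo, 19), (Mo, 20), (Mo, 25), (Rae, 4)}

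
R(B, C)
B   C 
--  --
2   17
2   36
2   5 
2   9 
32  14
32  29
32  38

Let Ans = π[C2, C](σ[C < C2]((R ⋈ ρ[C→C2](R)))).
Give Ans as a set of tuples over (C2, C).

{(17, 5), (17, 9), (29, 14), (36, 17), (36, 5), (36, 9), (38, 14), (38, 29), (9, 5)}

ρ[C→C2]: schema becomes (B, C2); tuples unchanged.
Joining R and ρ[C→C2](R) on B yields {(2, 17, 17), (2, 17, 36), (2, 17, 5), (2, 17, 9), (2, 36, 17), (2, 36, 36), (2, 36, 5), (2, 36, 9), (2, 5, 17), (2, 5, 36), (2, 5, 5), (2, 5, 9), (2, 9, 17), (2, 9, 36), (2, 9, 5), (2, 9, 9), (32, 14, 14), (32, 14, 29), (32, 14, 38), (32, 29, 14), (32, 29, 29), (32, 29, 38), (32, 38, 14), (32, 38, 29), (32, 38, 38)}.
Apply σ_{C < C2}; surviving tuples: {(2, 17, 36), (2, 5, 17), (2, 5, 36), (2, 5, 9), (2, 9, 17), (2, 9, 36), (32, 14, 29), (32, 14, 38), (32, 29, 38)}
π_{C2, C} gives {(17, 5), (17, 9), (29, 14), (36, 17), (36, 5), (36, 9), (38, 14), (38, 29), (9, 5)}.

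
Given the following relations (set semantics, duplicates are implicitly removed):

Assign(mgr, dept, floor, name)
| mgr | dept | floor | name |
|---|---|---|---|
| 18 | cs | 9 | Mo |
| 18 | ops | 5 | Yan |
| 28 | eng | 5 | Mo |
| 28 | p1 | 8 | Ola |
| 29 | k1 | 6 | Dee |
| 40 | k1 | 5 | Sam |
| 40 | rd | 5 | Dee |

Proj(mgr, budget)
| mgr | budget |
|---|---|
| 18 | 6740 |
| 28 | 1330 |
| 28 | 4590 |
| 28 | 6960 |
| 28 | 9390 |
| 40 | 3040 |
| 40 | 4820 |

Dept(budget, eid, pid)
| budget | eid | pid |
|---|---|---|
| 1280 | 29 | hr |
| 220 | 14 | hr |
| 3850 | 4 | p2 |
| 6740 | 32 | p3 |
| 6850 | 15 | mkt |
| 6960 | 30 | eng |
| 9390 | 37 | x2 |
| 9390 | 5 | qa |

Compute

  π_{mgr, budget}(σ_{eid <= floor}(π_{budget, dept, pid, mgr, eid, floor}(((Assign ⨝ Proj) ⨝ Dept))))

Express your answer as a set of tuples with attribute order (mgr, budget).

Joining Assign and Proj on mgr yields {(18, cs, 9, Mo, 6740), (18, ops, 5, Yan, 6740), (28, eng, 5, Mo, 1330), (28, eng, 5, Mo, 4590), (28, eng, 5, Mo, 6960), (28, eng, 5, Mo, 9390), (28, p1, 8, Ola, 1330), (28, p1, 8, Ola, 4590), (28, p1, 8, Ola, 6960), (28, p1, 8, Ola, 9390), (40, k1, 5, Sam, 3040), (40, k1, 5, Sam, 4820), (40, rd, 5, Dee, 3040), (40, rd, 5, Dee, 4820)}.
Joining (Assign ⨝ Proj) and Dept on budget yields {(18, cs, 9, Mo, 6740, 32, p3), (18, ops, 5, Yan, 6740, 32, p3), (28, eng, 5, Mo, 6960, 30, eng), (28, eng, 5, Mo, 9390, 37, x2), (28, eng, 5, Mo, 9390, 5, qa), (28, p1, 8, Ola, 6960, 30, eng), (28, p1, 8, Ola, 9390, 37, x2), (28, p1, 8, Ola, 9390, 5, qa)}.
π[budget, dept, pid, mgr, eid, floor]: project onto (budget, dept, pid, mgr, eid, floor) → {(6740, cs, p3, 18, 32, 9), (6740, ops, p3, 18, 32, 5), (6960, eng, eng, 28, 30, 5), (6960, p1, eng, 28, 30, 8), (9390, eng, qa, 28, 5, 5), (9390, eng, x2, 28, 37, 5), (9390, p1, qa, 28, 5, 8), (9390, p1, x2, 28, 37, 8)}
Apply σ_{eid <= floor}; surviving tuples: {(9390, eng, qa, 28, 5, 5), (9390, p1, qa, 28, 5, 8)}
π[mgr, budget]: project onto (mgr, budget) (1 duplicate(s) eliminated) → {(28, 9390)}

{(28, 9390)}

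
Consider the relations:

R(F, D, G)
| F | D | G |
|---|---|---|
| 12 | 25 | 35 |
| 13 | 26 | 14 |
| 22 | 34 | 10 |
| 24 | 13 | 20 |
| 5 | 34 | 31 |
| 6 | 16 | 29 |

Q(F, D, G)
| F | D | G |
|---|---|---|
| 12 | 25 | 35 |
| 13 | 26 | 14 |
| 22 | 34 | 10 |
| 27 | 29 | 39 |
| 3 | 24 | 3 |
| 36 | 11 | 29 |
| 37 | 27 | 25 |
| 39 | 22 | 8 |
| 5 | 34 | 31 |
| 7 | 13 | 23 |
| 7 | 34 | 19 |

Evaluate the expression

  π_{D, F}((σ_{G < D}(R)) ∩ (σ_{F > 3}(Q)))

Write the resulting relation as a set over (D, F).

Filtering on G < D leaves {(13, 26, 14), (22, 34, 10), (5, 34, 31)}.
Filtering on F > 3 leaves {(12, 25, 35), (13, 26, 14), (22, 34, 10), (27, 29, 39), (36, 11, 29), (37, 27, 25), (39, 22, 8), (5, 34, 31), (7, 13, 23), (7, 34, 19)}.
Set intersection of the two operands is {(13, 26, 14), (22, 34, 10), (5, 34, 31)}.
Projecting to D, F: {(26, 13), (34, 22), (34, 5)}

{(26, 13), (34, 22), (34, 5)}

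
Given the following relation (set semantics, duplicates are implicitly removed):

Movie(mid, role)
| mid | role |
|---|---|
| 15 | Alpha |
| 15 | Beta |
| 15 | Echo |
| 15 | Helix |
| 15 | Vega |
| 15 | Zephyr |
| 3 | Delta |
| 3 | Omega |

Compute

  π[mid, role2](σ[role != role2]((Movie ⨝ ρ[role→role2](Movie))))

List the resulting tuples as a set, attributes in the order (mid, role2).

{(15, Alpha), (15, Beta), (15, Echo), (15, Helix), (15, Vega), (15, Zephyr), (3, Delta), (3, Omega)}

ρ[role→role2]: schema becomes (mid, role2); tuples unchanged.
Natural join on mid: {(15, Alpha, Alpha), (15, Alpha, Beta), (15, Alpha, Echo), (15, Alpha, Helix), (15, Alpha, Vega), (15, Alpha, Zephyr), (15, Beta, Alpha), (15, Beta, Beta), (15, Beta, Echo), (15, Beta, Helix), (15, Beta, Vega), (15, Beta, Zephyr), (15, Echo, Alpha), (15, Echo, Beta), (15, Echo, Echo), (15, Echo, Helix), (15, Echo, Vega), (15, Echo, Zephyr), (15, Helix, Alpha), (15, Helix, Beta), (15, Helix, Echo), (15, Helix, Helix), (15, Helix, Vega), (15, Helix, Zephyr), (15, Vega, Alpha), (15, Vega, Beta), (15, Vega, Echo), (15, Vega, Helix), (15, Vega, Vega), (15, Vega, Zephyr), (15, Zephyr, Alpha), (15, Zephyr, Beta), (15, Zephyr, Echo), (15, Zephyr, Helix), (15, Zephyr, Vega), (15, Zephyr, Zephyr), (3, Delta, Delta), (3, Delta, Omega), (3, Omega, Delta), (3, Omega, Omega)}
Selection role != role2: {(15, Alpha, Beta), (15, Alpha, Echo), (15, Alpha, Helix), (15, Alpha, Vega), (15, Alpha, Zephyr), (15, Beta, Alpha), (15, Beta, Echo), (15, Beta, Helix), (15, Beta, Vega), (15, Beta, Zephyr), (15, Echo, Alpha), (15, Echo, Beta), (15, Echo, Helix), (15, Echo, Vega), (15, Echo, Zephyr), (15, Helix, Alpha), (15, Helix, Beta), (15, Helix, Echo), (15, Helix, Vega), (15, Helix, Zephyr), (15, Vega, Alpha), (15, Vega, Beta), (15, Vega, Echo), (15, Vega, Helix), (15, Vega, Zephyr), (15, Zephyr, Alpha), (15, Zephyr, Beta), (15, Zephyr, Echo), (15, Zephyr, Helix), (15, Zephyr, Vega), (3, Delta, Omega), (3, Omega, Delta)}
Keep only column(s) mid, role2 (24 duplicate(s) eliminated): {(15, Alpha), (15, Beta), (15, Echo), (15, Helix), (15, Vega), (15, Zephyr), (3, Delta), (3, Omega)}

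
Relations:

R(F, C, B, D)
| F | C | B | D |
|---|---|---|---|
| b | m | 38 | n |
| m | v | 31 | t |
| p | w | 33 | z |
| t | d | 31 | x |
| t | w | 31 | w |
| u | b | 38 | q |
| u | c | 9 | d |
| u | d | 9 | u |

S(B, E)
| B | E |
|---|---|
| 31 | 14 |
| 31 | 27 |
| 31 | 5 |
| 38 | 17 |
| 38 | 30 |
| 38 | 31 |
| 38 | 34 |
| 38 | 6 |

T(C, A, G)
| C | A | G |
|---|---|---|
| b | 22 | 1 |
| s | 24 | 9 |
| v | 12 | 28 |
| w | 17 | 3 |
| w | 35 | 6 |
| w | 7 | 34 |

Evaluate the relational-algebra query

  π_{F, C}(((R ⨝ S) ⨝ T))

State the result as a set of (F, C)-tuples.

{(m, v), (t, w), (u, b)}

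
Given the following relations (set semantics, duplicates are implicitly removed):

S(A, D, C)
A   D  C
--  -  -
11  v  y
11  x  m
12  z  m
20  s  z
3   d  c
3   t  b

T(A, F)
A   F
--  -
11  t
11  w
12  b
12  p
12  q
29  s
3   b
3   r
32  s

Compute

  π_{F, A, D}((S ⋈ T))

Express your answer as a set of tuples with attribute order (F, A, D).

{(b, 12, z), (b, 3, d), (b, 3, t), (p, 12, z), (q, 12, z), (r, 3, d), (r, 3, t), (t, 11, v), (t, 11, x), (w, 11, v), (w, 11, x)}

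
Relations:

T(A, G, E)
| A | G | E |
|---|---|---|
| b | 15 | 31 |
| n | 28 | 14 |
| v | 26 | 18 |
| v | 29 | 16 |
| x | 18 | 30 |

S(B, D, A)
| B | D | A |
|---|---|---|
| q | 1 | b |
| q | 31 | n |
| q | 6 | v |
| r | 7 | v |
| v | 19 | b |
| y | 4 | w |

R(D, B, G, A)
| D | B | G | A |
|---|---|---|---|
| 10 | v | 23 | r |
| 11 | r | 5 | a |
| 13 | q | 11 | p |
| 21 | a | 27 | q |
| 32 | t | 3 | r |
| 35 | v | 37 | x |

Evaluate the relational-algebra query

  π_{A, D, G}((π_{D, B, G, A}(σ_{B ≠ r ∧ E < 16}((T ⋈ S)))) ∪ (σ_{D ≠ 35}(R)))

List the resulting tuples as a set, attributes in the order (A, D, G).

{(a, 11, 5), (n, 31, 28), (p, 13, 11), (q, 21, 27), (r, 10, 23), (r, 32, 3)}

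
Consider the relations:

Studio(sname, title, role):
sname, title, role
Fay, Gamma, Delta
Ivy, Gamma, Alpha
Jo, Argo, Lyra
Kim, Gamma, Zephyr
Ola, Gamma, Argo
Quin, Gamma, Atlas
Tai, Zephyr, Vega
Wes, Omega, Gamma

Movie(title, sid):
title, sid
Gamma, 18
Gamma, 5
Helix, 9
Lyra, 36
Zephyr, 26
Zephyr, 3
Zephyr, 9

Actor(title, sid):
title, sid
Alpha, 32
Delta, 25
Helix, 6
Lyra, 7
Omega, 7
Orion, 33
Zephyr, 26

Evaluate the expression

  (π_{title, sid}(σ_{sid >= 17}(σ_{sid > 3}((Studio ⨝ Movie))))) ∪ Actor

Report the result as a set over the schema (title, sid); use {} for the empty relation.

{(Alpha, 32), (Delta, 25), (Gamma, 18), (Helix, 6), (Lyra, 7), (Omega, 7), (Orion, 33), (Zephyr, 26)}

Studio ⋈ Movie (natural join on title): {(Fay, Gamma, Delta, 18), (Fay, Gamma, Delta, 5), (Ivy, Gamma, Alpha, 18), (Ivy, Gamma, Alpha, 5), (Kim, Gamma, Zephyr, 18), (Kim, Gamma, Zephyr, 5), (Ola, Gamma, Argo, 18), (Ola, Gamma, Argo, 5), (Quin, Gamma, Atlas, 18), (Quin, Gamma, Atlas, 5), (Tai, Zephyr, Vega, 26), (Tai, Zephyr, Vega, 3), (Tai, Zephyr, Vega, 9)}
Selection sid > 3: {(Fay, Gamma, Delta, 18), (Fay, Gamma, Delta, 5), (Ivy, Gamma, Alpha, 18), (Ivy, Gamma, Alpha, 5), (Kim, Gamma, Zephyr, 18), (Kim, Gamma, Zephyr, 5), (Ola, Gamma, Argo, 18), (Ola, Gamma, Argo, 5), (Quin, Gamma, Atlas, 18), (Quin, Gamma, Atlas, 5), (Tai, Zephyr, Vega, 26), (Tai, Zephyr, Vega, 9)}
Selection sid >= 17: {(Fay, Gamma, Delta, 18), (Ivy, Gamma, Alpha, 18), (Kim, Gamma, Zephyr, 18), (Ola, Gamma, Argo, 18), (Quin, Gamma, Atlas, 18), (Tai, Zephyr, Vega, 26)}
Projecting to title, sid (4 duplicate(s) eliminated): {(Gamma, 18), (Zephyr, 26)}
Union: {(Gamma, 18), (Zephyr, 26)} with {(Alpha, 32), (Delta, 25), (Helix, 6), (Lyra, 7), (Omega, 7), (Orion, 33), (Zephyr, 26)} → {(Alpha, 32), (Delta, 25), (Gamma, 18), (Helix, 6), (Lyra, 7), (Omega, 7), (Orion, 33), (Zephyr, 26)}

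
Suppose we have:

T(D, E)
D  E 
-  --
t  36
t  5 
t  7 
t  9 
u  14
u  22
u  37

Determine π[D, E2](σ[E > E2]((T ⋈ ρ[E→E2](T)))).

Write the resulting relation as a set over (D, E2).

{(t, 5), (t, 7), (t, 9), (u, 14), (u, 22)}

ρ[E→E2]: schema becomes (D, E2); tuples unchanged.
Joining T and ρ[E→E2](T) on D yields {(t, 36, 36), (t, 36, 5), (t, 36, 7), (t, 36, 9), (t, 5, 36), (t, 5, 5), (t, 5, 7), (t, 5, 9), (t, 7, 36), (t, 7, 5), (t, 7, 7), (t, 7, 9), (t, 9, 36), (t, 9, 5), (t, 9, 7), (t, 9, 9), (u, 14, 14), (u, 14, 22), (u, 14, 37), (u, 22, 14), (u, 22, 22), (u, 22, 37), (u, 37, 14), (u, 37, 22), (u, 37, 37)}.
Selection E > E2: {(t, 36, 5), (t, 36, 7), (t, 36, 9), (t, 7, 5), (t, 9, 5), (t, 9, 7), (u, 22, 14), (u, 37, 14), (u, 37, 22)}
Keep only column(s) D, E2 (4 duplicate(s) eliminated): {(t, 5), (t, 7), (t, 9), (u, 14), (u, 22)}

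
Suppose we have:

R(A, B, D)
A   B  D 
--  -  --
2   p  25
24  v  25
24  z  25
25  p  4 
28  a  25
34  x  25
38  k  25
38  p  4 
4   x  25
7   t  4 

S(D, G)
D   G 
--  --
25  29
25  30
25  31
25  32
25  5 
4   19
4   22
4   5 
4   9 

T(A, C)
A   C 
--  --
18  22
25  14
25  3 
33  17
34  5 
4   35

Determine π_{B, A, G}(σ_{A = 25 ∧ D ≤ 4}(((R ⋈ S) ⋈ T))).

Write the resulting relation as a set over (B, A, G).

{(p, 25, 19), (p, 25, 22), (p, 25, 5), (p, 25, 9)}

Natural join on D: {(2, p, 25, 29), (2, p, 25, 30), (2, p, 25, 31), (2, p, 25, 32), (2, p, 25, 5), (24, v, 25, 29), (24, v, 25, 30), (24, v, 25, 31), (24, v, 25, 32), (24, v, 25, 5), (24, z, 25, 29), (24, z, 25, 30), (24, z, 25, 31), (24, z, 25, 32), (24, z, 25, 5), (25, p, 4, 19), (25, p, 4, 22), (25, p, 4, 5), (25, p, 4, 9), (28, a, 25, 29), (28, a, 25, 30), (28, a, 25, 31), (28, a, 25, 32), (28, a, 25, 5), (34, x, 25, 29), (34, x, 25, 30), (34, x, 25, 31), (34, x, 25, 32), (34, x, 25, 5), (38, k, 25, 29), (38, k, 25, 30), (38, k, 25, 31), (38, k, 25, 32), (38, k, 25, 5), (38, p, 4, 19), (38, p, 4, 22), (38, p, 4, 5), (38, p, 4, 9), (4, x, 25, 29), (4, x, 25, 30), (4, x, 25, 31), (4, x, 25, 32), (4, x, 25, 5), (7, t, 4, 19), (7, t, 4, 22), (7, t, 4, 5), (7, t, 4, 9)}
Natural join on A: {(25, p, 4, 19, 14), (25, p, 4, 19, 3), (25, p, 4, 22, 14), (25, p, 4, 22, 3), (25, p, 4, 5, 14), (25, p, 4, 5, 3), (25, p, 4, 9, 14), (25, p, 4, 9, 3), (34, x, 25, 29, 5), (34, x, 25, 30, 5), (34, x, 25, 31, 5), (34, x, 25, 32, 5), (34, x, 25, 5, 5), (4, x, 25, 29, 35), (4, x, 25, 30, 35), (4, x, 25, 31, 35), (4, x, 25, 32, 35), (4, x, 25, 5, 35)}
Apply σ_{A = 25 ∧ D ≤ 4}; surviving tuples: {(25, p, 4, 19, 14), (25, p, 4, 19, 3), (25, p, 4, 22, 14), (25, p, 4, 22, 3), (25, p, 4, 5, 14), (25, p, 4, 5, 3), (25, p, 4, 9, 14), (25, p, 4, 9, 3)}
π_{B, A, G} gives {(p, 25, 19), (p, 25, 22), (p, 25, 5), (p, 25, 9)} (4 duplicate(s) eliminated).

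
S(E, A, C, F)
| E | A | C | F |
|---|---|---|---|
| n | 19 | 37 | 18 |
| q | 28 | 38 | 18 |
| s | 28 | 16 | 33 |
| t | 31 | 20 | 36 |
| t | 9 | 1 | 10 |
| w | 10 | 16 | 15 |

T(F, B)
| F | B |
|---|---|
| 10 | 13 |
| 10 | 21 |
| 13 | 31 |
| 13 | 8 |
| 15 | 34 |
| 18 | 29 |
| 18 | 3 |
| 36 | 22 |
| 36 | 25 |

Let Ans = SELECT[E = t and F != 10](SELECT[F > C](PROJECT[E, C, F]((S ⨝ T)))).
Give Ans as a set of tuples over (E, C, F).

{(t, 20, 36)}

Joining S and T on F yields {(n, 19, 37, 18, 29), (n, 19, 37, 18, 3), (q, 28, 38, 18, 29), (q, 28, 38, 18, 3), (t, 31, 20, 36, 22), (t, 31, 20, 36, 25), (t, 9, 1, 10, 13), (t, 9, 1, 10, 21), (w, 10, 16, 15, 34)}.
Keep only column(s) E, C, F (4 duplicate(s) eliminated): {(n, 37, 18), (q, 38, 18), (t, 1, 10), (t, 20, 36), (w, 16, 15)}
Filtering on F > C leaves {(t, 1, 10), (t, 20, 36)}.
Filtering on E = t and F != 10 leaves {(t, 20, 36)}.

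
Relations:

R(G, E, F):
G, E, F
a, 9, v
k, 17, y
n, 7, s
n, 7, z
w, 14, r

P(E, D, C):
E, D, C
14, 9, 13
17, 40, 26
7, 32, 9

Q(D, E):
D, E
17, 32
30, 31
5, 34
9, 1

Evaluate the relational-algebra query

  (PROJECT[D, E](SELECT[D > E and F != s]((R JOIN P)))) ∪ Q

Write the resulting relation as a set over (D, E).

{(17, 32), (30, 31), (32, 7), (40, 17), (5, 34), (9, 1)}

R ⋈ P (natural join on E): {(k, 17, y, 40, 26), (n, 7, s, 32, 9), (n, 7, z, 32, 9), (w, 14, r, 9, 13)}
σ[D > E and F != s]: keep tuples satisfying D > E and F != s → {(k, 17, y, 40, 26), (n, 7, z, 32, 9)}
π[D, E]: project onto (D, E) → {(32, 7), (40, 17)}
Set union of the two operands is {(17, 32), (30, 31), (32, 7), (40, 17), (5, 34), (9, 1)}.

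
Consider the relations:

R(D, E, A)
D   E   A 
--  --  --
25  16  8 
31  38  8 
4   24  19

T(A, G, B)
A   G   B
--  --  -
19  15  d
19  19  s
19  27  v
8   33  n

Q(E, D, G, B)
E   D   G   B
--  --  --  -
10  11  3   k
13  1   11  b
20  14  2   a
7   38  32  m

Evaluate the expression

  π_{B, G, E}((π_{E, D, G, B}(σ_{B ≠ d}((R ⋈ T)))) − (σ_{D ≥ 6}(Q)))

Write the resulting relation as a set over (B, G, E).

Natural join on A: {(25, 16, 8, 33, n), (31, 38, 8, 33, n), (4, 24, 19, 15, d), (4, 24, 19, 19, s), (4, 24, 19, 27, v)}
Filtering on B ≠ d leaves {(25, 16, 8, 33, n), (31, 38, 8, 33, n), (4, 24, 19, 19, s), (4, 24, 19, 27, v)}.
Projecting to E, D, G, B: {(16, 25, 33, n), (24, 4, 19, s), (24, 4, 27, v), (38, 31, 33, n)}
Filtering on D ≥ 6 leaves {(10, 11, 3, k), (20, 14, 2, a), (7, 38, 32, m)}.
Difference: {(16, 25, 33, n), (24, 4, 19, s), (24, 4, 27, v), (38, 31, 33, n)} with {(10, 11, 3, k), (20, 14, 2, a), (7, 38, 32, m)} → {(16, 25, 33, n), (24, 4, 19, s), (24, 4, 27, v), (38, 31, 33, n)}
Projecting to B, G, E: {(n, 33, 16), (n, 33, 38), (s, 19, 24), (v, 27, 24)}

{(n, 33, 16), (n, 33, 38), (s, 19, 24), (v, 27, 24)}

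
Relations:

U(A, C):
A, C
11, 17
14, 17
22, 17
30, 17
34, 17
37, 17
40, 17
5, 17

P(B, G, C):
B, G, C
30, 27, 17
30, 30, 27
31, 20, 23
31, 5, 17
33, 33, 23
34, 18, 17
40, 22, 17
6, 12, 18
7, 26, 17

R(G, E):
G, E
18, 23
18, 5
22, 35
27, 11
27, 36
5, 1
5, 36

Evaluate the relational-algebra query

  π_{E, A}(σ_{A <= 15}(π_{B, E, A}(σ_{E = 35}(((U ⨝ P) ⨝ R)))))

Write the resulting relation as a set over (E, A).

{(35, 11), (35, 14), (35, 5)}

Joining U and P on C yields {(11, 17, 30, 27), (11, 17, 31, 5), (11, 17, 34, 18), (11, 17, 40, 22), (11, 17, 7, 26), (14, 17, 30, 27), (14, 17, 31, 5), (14, 17, 34, 18), (14, 17, 40, 22), (14, 17, 7, 26), (22, 17, 30, 27), (22, 17, 31, 5), (22, 17, 34, 18), (22, 17, 40, 22), (22, 17, 7, 26), (30, 17, 30, 27), (30, 17, 31, 5), (30, 17, 34, 18), (30, 17, 40, 22), (30, 17, 7, 26), (34, 17, 30, 27), (34, 17, 31, 5), (34, 17, 34, 18), (34, 17, 40, 22), (34, 17, 7, 26), (37, 17, 30, 27), (37, 17, 31, 5), (37, 17, 34, 18), (37, 17, 40, 22), (37, 17, 7, 26), (40, 17, 30, 27), (40, 17, 31, 5), (40, 17, 34, 18), (40, 17, 40, 22), (40, 17, 7, 26), (5, 17, 30, 27), (5, 17, 31, 5), (5, 17, 34, 18), (5, 17, 40, 22), (5, 17, 7, 26)}.
Joining (U ⨝ P) and R on G yields {(11, 17, 30, 27, 11), (11, 17, 30, 27, 36), (11, 17, 31, 5, 1), (11, 17, 31, 5, 36), (11, 17, 34, 18, 23), (11, 17, 34, 18, 5), (11, 17, 40, 22, 35), (14, 17, 30, 27, 11), (14, 17, 30, 27, 36), (14, 17, 31, 5, 1), (14, 17, 31, 5, 36), (14, 17, 34, 18, 23), (14, 17, 34, 18, 5), (14, 17, 40, 22, 35), (22, 17, 30, 27, 11), (22, 17, 30, 27, 36), (22, 17, 31, 5, 1), (22, 17, 31, 5, 36), (22, 17, 34, 18, 23), (22, 17, 34, 18, 5), (22, 17, 40, 22, 35), (30, 17, 30, 27, 11), (30, 17, 30, 27, 36), (30, 17, 31, 5, 1), (30, 17, 31, 5, 36), (30, 17, 34, 18, 23), (30, 17, 34, 18, 5), (30, 17, 40, 22, 35), (34, 17, 30, 27, 11), (34, 17, 30, 27, 36), (34, 17, 31, 5, 1), (34, 17, 31, 5, 36), (34, 17, 34, 18, 23), (34, 17, 34, 18, 5), (34, 17, 40, 22, 35), (37, 17, 30, 27, 11), (37, 17, 30, 27, 36), (37, 17, 31, 5, 1), (37, 17, 31, 5, 36), (37, 17, 34, 18, 23), (37, 17, 34, 18, 5), (37, 17, 40, 22, 35), (40, 17, 30, 27, 11), (40, 17, 30, 27, 36), (40, 17, 31, 5, 1), (40, 17, 31, 5, 36), (40, 17, 34, 18, 23), (40, 17, 34, 18, 5), (40, 17, 40, 22, 35), (5, 17, 30, 27, 11), (5, 17, 30, 27, 36), (5, 17, 31, 5, 1), (5, 17, 31, 5, 36), (5, 17, 34, 18, 23), (5, 17, 34, 18, 5), (5, 17, 40, 22, 35)}.
Selection E = 35: {(11, 17, 40, 22, 35), (14, 17, 40, 22, 35), (22, 17, 40, 22, 35), (30, 17, 40, 22, 35), (34, 17, 40, 22, 35), (37, 17, 40, 22, 35), (40, 17, 40, 22, 35), (5, 17, 40, 22, 35)}
π[B, E, A]: project onto (B, E, A) → {(40, 35, 11), (40, 35, 14), (40, 35, 22), (40, 35, 30), (40, 35, 34), (40, 35, 37), (40, 35, 40), (40, 35, 5)}
Selection A <= 15: {(40, 35, 11), (40, 35, 14), (40, 35, 5)}
π[E, A]: project onto (E, A) → {(35, 11), (35, 14), (35, 5)}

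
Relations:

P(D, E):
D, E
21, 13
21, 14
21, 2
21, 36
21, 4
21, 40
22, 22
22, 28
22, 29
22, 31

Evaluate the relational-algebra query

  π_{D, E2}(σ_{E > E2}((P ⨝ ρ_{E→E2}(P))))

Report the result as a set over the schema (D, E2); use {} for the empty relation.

ρ[E→E2]: schema becomes (D, E2); tuples unchanged.
P ⋈ ρ_{E→E2}(P) (natural join on D): {(21, 13, 13), (21, 13, 14), (21, 13, 2), (21, 13, 36), (21, 13, 4), (21, 13, 40), (21, 14, 13), (21, 14, 14), (21, 14, 2), (21, 14, 36), (21, 14, 4), (21, 14, 40), (21, 2, 13), (21, 2, 14), (21, 2, 2), (21, 2, 36), (21, 2, 4), (21, 2, 40), (21, 36, 13), (21, 36, 14), (21, 36, 2), (21, 36, 36), (21, 36, 4), (21, 36, 40), (21, 4, 13), (21, 4, 14), (21, 4, 2), (21, 4, 36), (21, 4, 4), (21, 4, 40), (21, 40, 13), (21, 40, 14), (21, 40, 2), (21, 40, 36), (21, 40, 4), (21, 40, 40), (22, 22, 22), (22, 22, 28), (22, 22, 29), (22, 22, 31), (22, 28, 22), (22, 28, 28), (22, 28, 29), (22, 28, 31), (22, 29, 22), (22, 29, 28), (22, 29, 29), (22, 29, 31), (22, 31, 22), (22, 31, 28), (22, 31, 29), (22, 31, 31)}
Apply σ_{E > E2}; surviving tuples: {(21, 13, 2), (21, 13, 4), (21, 14, 13), (21, 14, 2), (21, 14, 4), (21, 36, 13), (21, 36, 14), (21, 36, 2), (21, 36, 4), (21, 4, 2), (21, 40, 13), (21, 40, 14), (21, 40, 2), (21, 40, 36), (21, 40, 4), (22, 28, 22), (22, 29, 22), (22, 29, 28), (22, 31, 22), (22, 31, 28), (22, 31, 29)}
Keep only column(s) D, E2 (13 duplicate(s) eliminated): {(21, 13), (21, 14), (21, 2), (21, 36), (21, 4), (22, 22), (22, 28), (22, 29)}

{(21, 13), (21, 14), (21, 2), (21, 36), (21, 4), (22, 22), (22, 28), (22, 29)}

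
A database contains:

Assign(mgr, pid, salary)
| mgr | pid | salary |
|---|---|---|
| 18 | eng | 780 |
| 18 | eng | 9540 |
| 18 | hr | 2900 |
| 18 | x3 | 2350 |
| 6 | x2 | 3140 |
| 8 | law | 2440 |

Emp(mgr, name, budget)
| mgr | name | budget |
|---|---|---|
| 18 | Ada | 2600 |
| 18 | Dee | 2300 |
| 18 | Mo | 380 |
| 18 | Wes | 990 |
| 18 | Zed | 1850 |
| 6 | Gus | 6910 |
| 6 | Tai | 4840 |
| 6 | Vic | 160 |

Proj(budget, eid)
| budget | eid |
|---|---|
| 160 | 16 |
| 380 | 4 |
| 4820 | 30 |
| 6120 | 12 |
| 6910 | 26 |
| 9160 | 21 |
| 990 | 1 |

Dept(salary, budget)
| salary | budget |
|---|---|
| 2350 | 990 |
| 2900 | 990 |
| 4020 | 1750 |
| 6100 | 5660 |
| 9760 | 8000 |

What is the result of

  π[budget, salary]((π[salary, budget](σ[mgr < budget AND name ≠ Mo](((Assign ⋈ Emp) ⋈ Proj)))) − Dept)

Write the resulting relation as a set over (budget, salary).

Assign ⋈ Emp (natural join on mgr): {(18, eng, 780, Ada, 2600), (18, eng, 780, Dee, 2300), (18, eng, 780, Mo, 380), (18, eng, 780, Wes, 990), (18, eng, 780, Zed, 1850), (18, eng, 9540, Ada, 2600), (18, eng, 9540, Dee, 2300), (18, eng, 9540, Mo, 380), (18, eng, 9540, Wes, 990), (18, eng, 9540, Zed, 1850), (18, hr, 2900, Ada, 2600), (18, hr, 2900, Dee, 2300), (18, hr, 2900, Mo, 380), (18, hr, 2900, Wes, 990), (18, hr, 2900, Zed, 1850), (18, x3, 2350, Ada, 2600), (18, x3, 2350, Dee, 2300), (18, x3, 2350, Mo, 380), (18, x3, 2350, Wes, 990), (18, x3, 2350, Zed, 1850), (6, x2, 3140, Gus, 6910), (6, x2, 3140, Tai, 4840), (6, x2, 3140, Vic, 160)}
(Assign ⋈ Emp) ⋈ Proj (natural join on budget): {(18, eng, 780, Mo, 380, 4), (18, eng, 780, Wes, 990, 1), (18, eng, 9540, Mo, 380, 4), (18, eng, 9540, Wes, 990, 1), (18, hr, 2900, Mo, 380, 4), (18, hr, 2900, Wes, 990, 1), (18, x3, 2350, Mo, 380, 4), (18, x3, 2350, Wes, 990, 1), (6, x2, 3140, Gus, 6910, 26), (6, x2, 3140, Vic, 160, 16)}
Selection mgr < budget AND name ≠ Mo: {(18, eng, 780, Wes, 990, 1), (18, eng, 9540, Wes, 990, 1), (18, hr, 2900, Wes, 990, 1), (18, x3, 2350, Wes, 990, 1), (6, x2, 3140, Gus, 6910, 26), (6, x2, 3140, Vic, 160, 16)}
Projecting to salary, budget: {(2350, 990), (2900, 990), (3140, 160), (3140, 6910), (780, 990), (9540, 990)}
Taking the difference: {(3140, 160), (3140, 6910), (780, 990), (9540, 990)}
Projecting to budget, salary: {(160, 3140), (6910, 3140), (990, 780), (990, 9540)}

{(160, 3140), (6910, 3140), (990, 780), (990, 9540)}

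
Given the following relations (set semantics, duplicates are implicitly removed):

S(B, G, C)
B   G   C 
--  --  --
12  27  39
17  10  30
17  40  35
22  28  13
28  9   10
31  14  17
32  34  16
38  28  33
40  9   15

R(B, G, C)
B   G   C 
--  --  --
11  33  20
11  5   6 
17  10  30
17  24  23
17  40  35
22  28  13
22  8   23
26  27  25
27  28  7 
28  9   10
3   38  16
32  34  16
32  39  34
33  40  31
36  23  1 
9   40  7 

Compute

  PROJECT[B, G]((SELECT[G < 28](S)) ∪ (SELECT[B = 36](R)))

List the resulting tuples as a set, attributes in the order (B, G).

{(12, 27), (17, 10), (28, 9), (31, 14), (36, 23), (40, 9)}

σ[G < 28]: keep tuples satisfying G < 28 → {(12, 27, 39), (17, 10, 30), (28, 9, 10), (31, 14, 17), (40, 9, 15)}
σ[B = 36]: keep tuples satisfying B = 36 → {(36, 23, 1)}
Union: {(12, 27, 39), (17, 10, 30), (28, 9, 10), (31, 14, 17), (40, 9, 15)} with {(36, 23, 1)} → {(12, 27, 39), (17, 10, 30), (28, 9, 10), (31, 14, 17), (36, 23, 1), (40, 9, 15)}
Projecting to B, G: {(12, 27), (17, 10), (28, 9), (31, 14), (36, 23), (40, 9)}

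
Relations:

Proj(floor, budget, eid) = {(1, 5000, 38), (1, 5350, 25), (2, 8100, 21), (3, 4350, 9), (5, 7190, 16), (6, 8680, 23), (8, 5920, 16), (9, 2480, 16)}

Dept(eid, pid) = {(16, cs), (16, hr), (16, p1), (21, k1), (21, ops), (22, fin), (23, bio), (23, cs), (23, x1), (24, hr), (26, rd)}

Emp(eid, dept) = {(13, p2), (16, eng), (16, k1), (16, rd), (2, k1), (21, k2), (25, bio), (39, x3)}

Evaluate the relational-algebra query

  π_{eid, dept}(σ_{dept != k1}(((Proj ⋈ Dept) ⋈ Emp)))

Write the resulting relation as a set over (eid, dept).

Proj ⋈ Dept (natural join on eid): {(2, 8100, 21, k1), (2, 8100, 21, ops), (5, 7190, 16, cs), (5, 7190, 16, hr), (5, 7190, 16, p1), (6, 8680, 23, bio), (6, 8680, 23, cs), (6, 8680, 23, x1), (8, 5920, 16, cs), (8, 5920, 16, hr), (8, 5920, 16, p1), (9, 2480, 16, cs), (9, 2480, 16, hr), (9, 2480, 16, p1)}
(Proj ⋈ Dept) ⋈ Emp (natural join on eid): {(2, 8100, 21, k1, k2), (2, 8100, 21, ops, k2), (5, 7190, 16, cs, eng), (5, 7190, 16, cs, k1), (5, 7190, 16, cs, rd), (5, 7190, 16, hr, eng), (5, 7190, 16, hr, k1), (5, 7190, 16, hr, rd), (5, 7190, 16, p1, eng), (5, 7190, 16, p1, k1), (5, 7190, 16, p1, rd), (8, 5920, 16, cs, eng), (8, 5920, 16, cs, k1), (8, 5920, 16, cs, rd), (8, 5920, 16, hr, eng), (8, 5920, 16, hr, k1), (8, 5920, 16, hr, rd), (8, 5920, 16, p1, eng), (8, 5920, 16, p1, k1), (8, 5920, 16, p1, rd), (9, 2480, 16, cs, eng), (9, 2480, 16, cs, k1), (9, 2480, 16, cs, rd), (9, 2480, 16, hr, eng), (9, 2480, 16, hr, k1), (9, 2480, 16, hr, rd), (9, 2480, 16, p1, eng), (9, 2480, 16, p1, k1), (9, 2480, 16, p1, rd)}
σ[dept != k1]: keep tuples satisfying dept != k1 → {(2, 8100, 21, k1, k2), (2, 8100, 21, ops, k2), (5, 7190, 16, cs, eng), (5, 7190, 16, cs, rd), (5, 7190, 16, hr, eng), (5, 7190, 16, hr, rd), (5, 7190, 16, p1, eng), (5, 7190, 16, p1, rd), (8, 5920, 16, cs, eng), (8, 5920, 16, cs, rd), (8, 5920, 16, hr, eng), (8, 5920, 16, hr, rd), (8, 5920, 16, p1, eng), (8, 5920, 16, p1, rd), (9, 2480, 16, cs, eng), (9, 2480, 16, cs, rd), (9, 2480, 16, hr, eng), (9, 2480, 16, hr, rd), (9, 2480, 16, p1, eng), (9, 2480, 16, p1, rd)}
Keep only column(s) eid, dept (17 duplicate(s) eliminated): {(16, eng), (16, rd), (21, k2)}

{(16, eng), (16, rd), (21, k2)}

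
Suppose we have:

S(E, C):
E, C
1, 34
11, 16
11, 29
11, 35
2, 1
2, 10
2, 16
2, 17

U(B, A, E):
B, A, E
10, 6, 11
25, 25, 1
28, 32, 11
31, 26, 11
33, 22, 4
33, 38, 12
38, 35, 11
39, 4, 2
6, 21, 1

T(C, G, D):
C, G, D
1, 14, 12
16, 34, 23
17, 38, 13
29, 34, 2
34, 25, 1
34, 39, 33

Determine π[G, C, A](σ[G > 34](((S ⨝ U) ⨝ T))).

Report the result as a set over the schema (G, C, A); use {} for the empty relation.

Joining S and U on E yields {(1, 34, 25, 25), (1, 34, 6, 21), (11, 16, 10, 6), (11, 16, 28, 32), (11, 16, 31, 26), (11, 16, 38, 35), (11, 29, 10, 6), (11, 29, 28, 32), (11, 29, 31, 26), (11, 29, 38, 35), (11, 35, 10, 6), (11, 35, 28, 32), (11, 35, 31, 26), (11, 35, 38, 35), (2, 1, 39, 4), (2, 10, 39, 4), (2, 16, 39, 4), (2, 17, 39, 4)}.
Joining (S ⨝ U) and T on C yields {(1, 34, 25, 25, 25, 1), (1, 34, 25, 25, 39, 33), (1, 34, 6, 21, 25, 1), (1, 34, 6, 21, 39, 33), (11, 16, 10, 6, 34, 23), (11, 16, 28, 32, 34, 23), (11, 16, 31, 26, 34, 23), (11, 16, 38, 35, 34, 23), (11, 29, 10, 6, 34, 2), (11, 29, 28, 32, 34, 2), (11, 29, 31, 26, 34, 2), (11, 29, 38, 35, 34, 2), (2, 1, 39, 4, 14, 12), (2, 16, 39, 4, 34, 23), (2, 17, 39, 4, 38, 13)}.
Selection G > 34: {(1, 34, 25, 25, 39, 33), (1, 34, 6, 21, 39, 33), (2, 17, 39, 4, 38, 13)}
π[G, C, A]: project onto (G, C, A) → {(38, 17, 4), (39, 34, 21), (39, 34, 25)}

{(38, 17, 4), (39, 34, 21), (39, 34, 25)}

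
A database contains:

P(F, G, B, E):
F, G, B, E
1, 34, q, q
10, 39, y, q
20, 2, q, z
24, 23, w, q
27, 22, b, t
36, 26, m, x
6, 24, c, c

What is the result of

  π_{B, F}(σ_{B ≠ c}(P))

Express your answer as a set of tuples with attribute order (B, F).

σ[B ≠ c]: keep tuples satisfying B ≠ c → {(1, 34, q, q), (10, 39, y, q), (20, 2, q, z), (24, 23, w, q), (27, 22, b, t), (36, 26, m, x)}
Keep only column(s) B, F: {(b, 27), (m, 36), (q, 1), (q, 20), (w, 24), (y, 10)}

{(b, 27), (m, 36), (q, 1), (q, 20), (w, 24), (y, 10)}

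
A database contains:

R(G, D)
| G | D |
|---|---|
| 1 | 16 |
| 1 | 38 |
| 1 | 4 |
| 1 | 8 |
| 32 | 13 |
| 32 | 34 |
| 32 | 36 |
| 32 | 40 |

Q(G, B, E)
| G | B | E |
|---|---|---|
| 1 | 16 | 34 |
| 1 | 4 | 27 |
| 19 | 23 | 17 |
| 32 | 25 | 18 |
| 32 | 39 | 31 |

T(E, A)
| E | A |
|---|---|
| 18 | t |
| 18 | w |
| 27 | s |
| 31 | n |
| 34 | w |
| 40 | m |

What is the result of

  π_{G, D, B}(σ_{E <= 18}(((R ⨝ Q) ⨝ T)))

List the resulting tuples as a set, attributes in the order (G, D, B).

{(32, 13, 25), (32, 34, 25), (32, 36, 25), (32, 40, 25)}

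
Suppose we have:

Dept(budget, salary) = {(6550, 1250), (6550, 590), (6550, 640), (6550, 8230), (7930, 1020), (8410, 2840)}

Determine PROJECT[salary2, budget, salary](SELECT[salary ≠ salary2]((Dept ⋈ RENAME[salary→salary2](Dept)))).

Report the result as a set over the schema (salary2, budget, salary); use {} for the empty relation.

{(1250, 6550, 590), (1250, 6550, 640), (1250, 6550, 8230), (590, 6550, 1250), (590, 6550, 640), (590, 6550, 8230), (640, 6550, 1250), (640, 6550, 590), (640, 6550, 8230), (8230, 6550, 1250), (8230, 6550, 590), (8230, 6550, 640)}

ρ[salary→salary2]: schema becomes (budget, salary2); tuples unchanged.
Natural join on budget: {(6550, 1250, 1250), (6550, 1250, 590), (6550, 1250, 640), (6550, 1250, 8230), (6550, 590, 1250), (6550, 590, 590), (6550, 590, 640), (6550, 590, 8230), (6550, 640, 1250), (6550, 640, 590), (6550, 640, 640), (6550, 640, 8230), (6550, 8230, 1250), (6550, 8230, 590), (6550, 8230, 640), (6550, 8230, 8230), (7930, 1020, 1020), (8410, 2840, 2840)}
Apply σ_{salary ≠ salary2}; surviving tuples: {(6550, 1250, 590), (6550, 1250, 640), (6550, 1250, 8230), (6550, 590, 1250), (6550, 590, 640), (6550, 590, 8230), (6550, 640, 1250), (6550, 640, 590), (6550, 640, 8230), (6550, 8230, 1250), (6550, 8230, 590), (6550, 8230, 640)}
Keep only column(s) salary2, budget, salary: {(1250, 6550, 590), (1250, 6550, 640), (1250, 6550, 8230), (590, 6550, 1250), (590, 6550, 640), (590, 6550, 8230), (640, 6550, 1250), (640, 6550, 590), (640, 6550, 8230), (8230, 6550, 1250), (8230, 6550, 590), (8230, 6550, 640)}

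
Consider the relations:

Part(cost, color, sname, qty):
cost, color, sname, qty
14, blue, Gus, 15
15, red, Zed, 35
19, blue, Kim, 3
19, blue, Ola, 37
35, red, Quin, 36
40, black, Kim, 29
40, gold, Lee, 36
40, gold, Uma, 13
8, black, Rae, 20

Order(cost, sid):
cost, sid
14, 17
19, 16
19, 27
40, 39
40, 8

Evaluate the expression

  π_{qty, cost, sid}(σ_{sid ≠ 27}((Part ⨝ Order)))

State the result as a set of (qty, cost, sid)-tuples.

{(13, 40, 39), (13, 40, 8), (15, 14, 17), (29, 40, 39), (29, 40, 8), (3, 19, 16), (36, 40, 39), (36, 40, 8), (37, 19, 16)}

Joining Part and Order on cost yields {(14, blue, Gus, 15, 17), (19, blue, Kim, 3, 16), (19, blue, Kim, 3, 27), (19, blue, Ola, 37, 16), (19, blue, Ola, 37, 27), (40, black, Kim, 29, 39), (40, black, Kim, 29, 8), (40, gold, Lee, 36, 39), (40, gold, Lee, 36, 8), (40, gold, Uma, 13, 39), (40, gold, Uma, 13, 8)}.
Filtering on sid ≠ 27 leaves {(14, blue, Gus, 15, 17), (19, blue, Kim, 3, 16), (19, blue, Ola, 37, 16), (40, black, Kim, 29, 39), (40, black, Kim, 29, 8), (40, gold, Lee, 36, 39), (40, gold, Lee, 36, 8), (40, gold, Uma, 13, 39), (40, gold, Uma, 13, 8)}.
Keep only column(s) qty, cost, sid: {(13, 40, 39), (13, 40, 8), (15, 14, 17), (29, 40, 39), (29, 40, 8), (3, 19, 16), (36, 40, 39), (36, 40, 8), (37, 19, 16)}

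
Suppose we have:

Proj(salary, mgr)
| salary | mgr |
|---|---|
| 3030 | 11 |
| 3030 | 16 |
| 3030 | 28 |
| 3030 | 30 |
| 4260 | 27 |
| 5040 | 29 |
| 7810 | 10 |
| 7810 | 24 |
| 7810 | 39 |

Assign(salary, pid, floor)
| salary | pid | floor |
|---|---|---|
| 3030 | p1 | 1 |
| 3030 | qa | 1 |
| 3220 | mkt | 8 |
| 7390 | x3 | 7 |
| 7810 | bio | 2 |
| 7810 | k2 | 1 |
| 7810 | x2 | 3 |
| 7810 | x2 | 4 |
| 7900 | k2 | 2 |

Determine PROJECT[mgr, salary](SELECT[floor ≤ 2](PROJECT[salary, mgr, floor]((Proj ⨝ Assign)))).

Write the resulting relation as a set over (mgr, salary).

{(10, 7810), (11, 3030), (16, 3030), (24, 7810), (28, 3030), (30, 3030), (39, 7810)}

Proj ⋈ Assign (natural join on salary): {(3030, 11, p1, 1), (3030, 11, qa, 1), (3030, 16, p1, 1), (3030, 16, qa, 1), (3030, 28, p1, 1), (3030, 28, qa, 1), (3030, 30, p1, 1), (3030, 30, qa, 1), (7810, 10, bio, 2), (7810, 10, k2, 1), (7810, 10, x2, 3), (7810, 10, x2, 4), (7810, 24, bio, 2), (7810, 24, k2, 1), (7810, 24, x2, 3), (7810, 24, x2, 4), (7810, 39, bio, 2), (7810, 39, k2, 1), (7810, 39, x2, 3), (7810, 39, x2, 4)}
π_{salary, mgr, floor} gives {(3030, 11, 1), (3030, 16, 1), (3030, 28, 1), (3030, 30, 1), (7810, 10, 1), (7810, 10, 2), (7810, 10, 3), (7810, 10, 4), (7810, 24, 1), (7810, 24, 2), (7810, 24, 3), (7810, 24, 4), (7810, 39, 1), (7810, 39, 2), (7810, 39, 3), (7810, 39, 4)} (4 duplicate(s) eliminated).
Filtering on floor ≤ 2 leaves {(3030, 11, 1), (3030, 16, 1), (3030, 28, 1), (3030, 30, 1), (7810, 10, 1), (7810, 10, 2), (7810, 24, 1), (7810, 24, 2), (7810, 39, 1), (7810, 39, 2)}.
π_{mgr, salary} gives {(10, 7810), (11, 3030), (16, 3030), (24, 7810), (28, 3030), (30, 3030), (39, 7810)} (3 duplicate(s) eliminated).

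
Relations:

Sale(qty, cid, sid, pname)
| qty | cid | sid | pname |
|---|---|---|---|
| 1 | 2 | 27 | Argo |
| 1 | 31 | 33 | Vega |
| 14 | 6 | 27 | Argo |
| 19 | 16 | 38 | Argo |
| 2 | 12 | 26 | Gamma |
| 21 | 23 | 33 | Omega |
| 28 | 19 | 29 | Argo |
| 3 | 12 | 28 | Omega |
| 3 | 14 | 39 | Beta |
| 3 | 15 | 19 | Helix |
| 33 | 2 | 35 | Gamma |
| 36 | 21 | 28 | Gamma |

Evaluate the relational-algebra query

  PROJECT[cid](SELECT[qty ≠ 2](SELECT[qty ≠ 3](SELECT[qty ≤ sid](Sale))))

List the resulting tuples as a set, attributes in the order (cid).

σ[qty ≤ sid]: keep tuples satisfying qty ≤ sid → {(1, 2, 27, Argo), (1, 31, 33, Vega), (14, 6, 27, Argo), (19, 16, 38, Argo), (2, 12, 26, Gamma), (21, 23, 33, Omega), (28, 19, 29, Argo), (3, 12, 28, Omega), (3, 14, 39, Beta), (3, 15, 19, Helix), (33, 2, 35, Gamma)}
σ[qty ≠ 3]: keep tuples satisfying qty ≠ 3 → {(1, 2, 27, Argo), (1, 31, 33, Vega), (14, 6, 27, Argo), (19, 16, 38, Argo), (2, 12, 26, Gamma), (21, 23, 33, Omega), (28, 19, 29, Argo), (33, 2, 35, Gamma)}
σ[qty ≠ 2]: keep tuples satisfying qty ≠ 2 → {(1, 2, 27, Argo), (1, 31, 33, Vega), (14, 6, 27, Argo), (19, 16, 38, Argo), (21, 23, 33, Omega), (28, 19, 29, Argo), (33, 2, 35, Gamma)}
Projecting to cid (1 duplicate(s) eliminated): {16, 19, 2, 23, 31, 6}

{16, 19, 2, 23, 31, 6}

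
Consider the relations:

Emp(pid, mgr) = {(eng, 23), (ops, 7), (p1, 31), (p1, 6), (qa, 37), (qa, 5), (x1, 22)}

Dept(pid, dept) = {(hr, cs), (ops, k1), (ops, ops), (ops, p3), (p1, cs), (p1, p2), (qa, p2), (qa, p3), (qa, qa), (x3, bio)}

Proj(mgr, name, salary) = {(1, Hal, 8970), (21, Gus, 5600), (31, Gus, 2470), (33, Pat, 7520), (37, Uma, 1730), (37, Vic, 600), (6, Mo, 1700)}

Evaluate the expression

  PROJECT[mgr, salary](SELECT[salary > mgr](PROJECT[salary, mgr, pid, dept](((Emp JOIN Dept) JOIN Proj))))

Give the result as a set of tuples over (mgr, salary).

{(31, 2470), (37, 1730), (37, 600), (6, 1700)}

Emp ⋈ Dept (natural join on pid): {(ops, 7, k1), (ops, 7, ops), (ops, 7, p3), (p1, 31, cs), (p1, 31, p2), (p1, 6, cs), (p1, 6, p2), (qa, 37, p2), (qa, 37, p3), (qa, 37, qa), (qa, 5, p2), (qa, 5, p3), (qa, 5, qa)}
(Emp JOIN Dept) ⋈ Proj (natural join on mgr): {(p1, 31, cs, Gus, 2470), (p1, 31, p2, Gus, 2470), (p1, 6, cs, Mo, 1700), (p1, 6, p2, Mo, 1700), (qa, 37, p2, Uma, 1730), (qa, 37, p2, Vic, 600), (qa, 37, p3, Uma, 1730), (qa, 37, p3, Vic, 600), (qa, 37, qa, Uma, 1730), (qa, 37, qa, Vic, 600)}
Keep only column(s) salary, mgr, pid, dept: {(1700, 6, p1, cs), (1700, 6, p1, p2), (1730, 37, qa, p2), (1730, 37, qa, p3), (1730, 37, qa, qa), (2470, 31, p1, cs), (2470, 31, p1, p2), (600, 37, qa, p2), (600, 37, qa, p3), (600, 37, qa, qa)}
Filtering on salary > mgr leaves {(1700, 6, p1, cs), (1700, 6, p1, p2), (1730, 37, qa, p2), (1730, 37, qa, p3), (1730, 37, qa, qa), (2470, 31, p1, cs), (2470, 31, p1, p2), (600, 37, qa, p2), (600, 37, qa, p3), (600, 37, qa, qa)}.
Keep only column(s) mgr, salary (6 duplicate(s) eliminated): {(31, 2470), (37, 1730), (37, 600), (6, 1700)}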